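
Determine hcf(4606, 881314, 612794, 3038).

98

gcd(4606, 881314): 881314 = 191·4606 + 1568; 4606 = 2·1568 + 1470; 1568 = 1·1470 + 98; 1470 = 15·98 + 0 → 98
gcd(98, 612794): 612794 = 6253·98 + 0 → 98
gcd(98, 3038): 3038 = 31·98 + 0 → 98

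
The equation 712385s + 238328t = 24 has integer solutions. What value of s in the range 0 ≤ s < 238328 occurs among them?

gcd(712385, 238328) = 1 (Euclid: 712385 = 2·238328 + 235729; 238328 = 1·235729 + 2599; 235729 = 90·2599 + 1819; 2599 = 1·1819 + 780; 1819 = 2·780 + 259; 780 = 3·259 + 3; 259 = 86·3 + 1; 3 = 3·1 + 0), and 1 | 24.
Extended Euclid: 712385·(79137) + 238328·(-236548) = 1. Scale by 24: s₀ = 1899288.
General solution s = s₀ + 238328k; reducing mod 238328 gives s = 230992 (and t = -690457).

230992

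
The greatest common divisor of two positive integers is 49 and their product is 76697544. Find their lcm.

1565256

Since gcd(m,n)·lcm(m,n) = mn, lcm = 76697544/49 = 1565256.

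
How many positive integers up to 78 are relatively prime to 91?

Prime factors of 91: 7, 13. Count integers ≤ 78 divisible by none of them.
By inclusion–exclusion: 78 − ⌊78/7⌋ − ⌊78/13⌋ + ⌊78/91⌋ = 61.

61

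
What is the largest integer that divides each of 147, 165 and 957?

147 = 3 · 7²; 165 = 3 · 5 · 11; 957 = 3 · 11 · 29
gcd takes min exponent of each prime: 3 = 3

3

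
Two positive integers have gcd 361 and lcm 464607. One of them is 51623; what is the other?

3249

Using uv = gcd(u,v)·lcm(u,v) = 361·464607 = 167723127, we get v = 167723127/51623 = 3249.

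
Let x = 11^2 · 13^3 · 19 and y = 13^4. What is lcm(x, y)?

65661739

max exponent per prime: 11^2 · 13^4 · 19 = 65661739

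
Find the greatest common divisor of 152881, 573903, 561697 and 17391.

gcd(152881, 573903): 573903 = 3·152881 + 115260; 152881 = 1·115260 + 37621; 115260 = 3·37621 + 2397; 37621 = 15·2397 + 1666; 2397 = 1·1666 + 731; 1666 = 2·731 + 204; 731 = 3·204 + 119; 204 = 1·119 + 85; 119 = 1·85 + 34; 85 = 2·34 + 17; 34 = 2·17 + 0 → 17
gcd(17, 561697): 561697 = 33041·17 + 0 → 17
gcd(17, 17391): 17391 = 1023·17 + 0 → 17

17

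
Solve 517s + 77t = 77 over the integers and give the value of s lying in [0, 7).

Reduce mod 77: 517s ≡ 77 (mod 77). With g = gcd(517, 77) = 11 dividing 77, divide through: 47s ≡ 7 (mod 7).
Since gcd(47, 7) = 1, s ≡ 7·(47)⁻¹ ≡ 0 (mod 7). Smallest non-negative: 0.

0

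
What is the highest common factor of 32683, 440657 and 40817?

32683 = 7² · 23 · 29; 440657 = 7² · 17 · 23²; 40817 = 7⁴ · 17
gcd takes min exponent of each prime: 7² = 49

49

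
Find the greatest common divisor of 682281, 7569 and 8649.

gcd(682281, 7569): 682281 = 90·7569 + 1071; 7569 = 7·1071 + 72; 1071 = 14·72 + 63; 72 = 1·63 + 9; 63 = 7·9 + 0 → 9
gcd(9, 8649): 8649 = 961·9 + 0 → 9

9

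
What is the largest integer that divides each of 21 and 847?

Euclid: 847 = 40·21 + 7; 21 = 3·7 + 0. Last nonzero remainder: 7.

7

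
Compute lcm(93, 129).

3999

gcd first: 129 = 1·93 + 36; 93 = 2·36 + 21; 36 = 1·21 + 15; 21 = 1·15 + 6; 15 = 2·6 + 3; 6 = 2·3 + 0 → gcd = 3
lcm = 93·129/gcd = 11997/3 = 3999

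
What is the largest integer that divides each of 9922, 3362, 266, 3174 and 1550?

gcd(9922, 3362): 9922 = 2·3362 + 3198; 3362 = 1·3198 + 164; 3198 = 19·164 + 82; 164 = 2·82 + 0 → 82
gcd(82, 266): 266 = 3·82 + 20; 82 = 4·20 + 2; 20 = 10·2 + 0 → 2
gcd(2, 3174): 3174 = 1587·2 + 0 → 2
gcd(2, 1550): 1550 = 775·2 + 0 → 2

2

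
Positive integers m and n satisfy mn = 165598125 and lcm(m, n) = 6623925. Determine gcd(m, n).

25

From gcd × lcm = mn: gcd = 165598125 / 6623925 = 25.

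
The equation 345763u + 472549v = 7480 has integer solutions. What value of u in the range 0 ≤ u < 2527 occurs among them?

Reduce mod 472549: 345763u ≡ 7480 (mod 472549). With g = gcd(345763, 472549) = 187 dividing 7480, divide through: 1849u ≡ 40 (mod 2527).
Since gcd(1849, 2527) = 1, u ≡ 40·(1849)⁻¹ ≡ 887 (mod 2527). Smallest non-negative: 887.

887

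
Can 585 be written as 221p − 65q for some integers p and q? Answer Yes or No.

gcd(221, 65): 221 = 3·65 + 26; 65 = 2·26 + 13; 26 = 2·13 + 0 → 13
13 divides 585, so a solution exists.

Yes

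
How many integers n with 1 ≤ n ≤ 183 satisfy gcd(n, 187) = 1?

157

Prime factors of 187: 11, 17. Count integers ≤ 183 divisible by none of them.
By inclusion–exclusion: 183 − ⌊183/11⌋ − ⌊183/17⌋ + ⌊183/187⌋ = 157.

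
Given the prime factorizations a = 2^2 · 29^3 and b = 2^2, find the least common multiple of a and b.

max exponent per prime: 2^2 · 29^3 = 97556

97556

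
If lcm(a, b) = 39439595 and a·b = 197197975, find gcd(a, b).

5

From gcd × lcm = ab: gcd = 197197975 / 39439595 = 5.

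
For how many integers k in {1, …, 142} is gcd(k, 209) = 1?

123

Prime factors of 209: 11, 19. Count integers ≤ 142 divisible by none of them.
By inclusion–exclusion: 142 − ⌊142/11⌋ − ⌊142/19⌋ + ⌊142/209⌋ = 123.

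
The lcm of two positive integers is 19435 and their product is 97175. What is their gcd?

From gcd × lcm = ab: gcd = 97175 / 19435 = 5.

5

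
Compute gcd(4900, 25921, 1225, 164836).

gcd(4900, 25921): 25921 = 5·4900 + 1421; 4900 = 3·1421 + 637; 1421 = 2·637 + 147; 637 = 4·147 + 49; 147 = 3·49 + 0 → 49
gcd(49, 1225): 1225 = 25·49 + 0 → 49
gcd(49, 164836): 164836 = 3364·49 + 0 → 49

49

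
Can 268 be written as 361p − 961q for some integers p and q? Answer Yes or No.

Yes

gcd(361, 961): 961 = 2·361 + 239; 361 = 1·239 + 122; 239 = 1·122 + 117; 122 = 1·117 + 5; 117 = 23·5 + 2; 5 = 2·2 + 1; 2 = 2·1 + 0 → 1
1 divides 268, so a solution exists.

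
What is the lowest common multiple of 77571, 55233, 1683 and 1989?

308034441

lcm(77571, 55233) = 77571·55233/gcd = 4284479043/153 = 28003131
lcm(28003131, 1683) = 28003131·1683/gcd = 47129269473/153 = 308034441
lcm(308034441, 1989) = 308034441·1989/gcd = 612680503149/1989 = 308034441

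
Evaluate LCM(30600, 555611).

gcd first: 555611 = 18·30600 + 4811; 30600 = 6·4811 + 1734; 4811 = 2·1734 + 1343; 1734 = 1·1343 + 391; 1343 = 3·391 + 170; 391 = 2·170 + 51; 170 = 3·51 + 17; 51 = 3·17 + 0 → gcd = 17
lcm = 30600·555611/gcd = 17001696600/17 = 1000099800

1000099800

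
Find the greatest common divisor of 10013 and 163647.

Euclid: 163647 = 16·10013 + 3439; 10013 = 2·3439 + 3135; 3439 = 1·3135 + 304; 3135 = 10·304 + 95; 304 = 3·95 + 19; 95 = 5·19 + 0. Last nonzero remainder: 19.

19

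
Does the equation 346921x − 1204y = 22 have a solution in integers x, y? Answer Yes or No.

Yes

gcd(346921, 1204): 346921 = 288·1204 + 169; 1204 = 7·169 + 21; 169 = 8·21 + 1; 21 = 21·1 + 0 → 1
1 divides 22, so a solution exists.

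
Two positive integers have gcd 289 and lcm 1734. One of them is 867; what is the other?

578

Using mn = gcd(m,n)·lcm(m,n) = 289·1734 = 501126, we get n = 501126/867 = 578.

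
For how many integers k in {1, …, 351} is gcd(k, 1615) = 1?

251

1615 = 5·17·19. Inclusion–exclusion on these primes:
351 − ⌊351/5⌋ − ⌊351/17⌋ − ⌊351/19⌋ + ⌊351/85⌋ + ⌊351/95⌋ + ⌊351/323⌋ − ⌊351/1615⌋ = 251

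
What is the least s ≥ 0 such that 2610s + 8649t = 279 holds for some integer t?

Reduce mod 8649: 2610s ≡ 279 (mod 8649). With g = gcd(2610, 8649) = 9 dividing 279, divide through: 290s ≡ 31 (mod 961).
Since gcd(290, 961) = 1, s ≡ 31·(290)⁻¹ ≡ 527 (mod 961). Smallest non-negative: 527.

527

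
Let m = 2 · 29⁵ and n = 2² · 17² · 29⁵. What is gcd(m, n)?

41022298

min exponent per shared prime: 2 · 29⁵ = 41022298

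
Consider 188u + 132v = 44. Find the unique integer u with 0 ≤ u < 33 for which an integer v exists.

22

gcd(188, 132) = 4 (Euclid: 188 = 1·132 + 56; 132 = 2·56 + 20; 56 = 2·20 + 16; 20 = 1·16 + 4; 16 = 4·4 + 0), and 4 | 44.
Extended Euclid: 188·(-7) + 132·(10) = 4. Scale by 11: u₀ = -77.
General solution u = u₀ + 33t; reducing mod 33 gives u = 22 (and v = -31).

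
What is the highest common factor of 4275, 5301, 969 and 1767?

57

gcd(4275, 5301): 5301 = 1·4275 + 1026; 4275 = 4·1026 + 171; 1026 = 6·171 + 0 → 171
gcd(171, 969): 969 = 5·171 + 114; 171 = 1·114 + 57; 114 = 2·57 + 0 → 57
gcd(57, 1767): 1767 = 31·57 + 0 → 57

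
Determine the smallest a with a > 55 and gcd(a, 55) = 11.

gcd(a, 55) = 11 forces 11 | a; write a = 11s. Then gcd(11s, 11·5) = 11·gcd(s, 5), so need gcd(s, 5) = 1.
11s > 55 gives s ≥ 6. The least s ≥ 6 coprime to 5 is 6, so a = 11·6 = 66.

66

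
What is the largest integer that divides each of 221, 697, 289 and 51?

gcd(221, 697): 697 = 3·221 + 34; 221 = 6·34 + 17; 34 = 2·17 + 0 → 17
gcd(17, 289): 289 = 17·17 + 0 → 17
gcd(17, 51): 51 = 3·17 + 0 → 17

17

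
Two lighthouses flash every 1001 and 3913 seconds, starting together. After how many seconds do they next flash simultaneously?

43043

gcd first: 3913 = 3·1001 + 910; 1001 = 1·910 + 91; 910 = 10·91 + 0 → gcd = 91
lcm = 1001·3913/gcd = 3916913/91 = 43043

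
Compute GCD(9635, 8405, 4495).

5

9635 = 5 · 41 · 47; 8405 = 5 · 41²; 4495 = 5 · 29 · 31
gcd takes min exponent of each prime: 5 = 5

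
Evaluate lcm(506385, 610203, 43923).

506385 = 3³ · 5 · 11² · 31; 610203 = 3 · 11² · 41²; 43923 = 3 · 11⁴
lcm takes max exponent of each prime: 3³ · 5 · 11⁴ · 31 · 41² = 102999215385

102999215385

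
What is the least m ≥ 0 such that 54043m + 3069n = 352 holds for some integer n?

184

Reduce mod 3069: 54043m ≡ 352 (mod 3069). With g = gcd(54043, 3069) = 11 dividing 352, divide through: 4913m ≡ 32 (mod 279).
Since gcd(4913, 279) = 1, m ≡ 32·(4913)⁻¹ ≡ 184 (mod 279). Smallest non-negative: 184.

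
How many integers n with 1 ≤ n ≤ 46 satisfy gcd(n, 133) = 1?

133 = 7·19. Inclusion–exclusion on these primes:
46 − ⌊46/7⌋ − ⌊46/19⌋ + ⌊46/133⌋ = 38

38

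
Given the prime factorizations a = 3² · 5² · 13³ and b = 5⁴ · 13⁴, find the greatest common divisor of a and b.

min exponent per shared prime: 5² · 13³ = 54925

54925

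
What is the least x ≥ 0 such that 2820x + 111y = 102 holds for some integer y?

22

Reduce mod 111: 2820x ≡ 102 (mod 111). With g = gcd(2820, 111) = 3 dividing 102, divide through: 940x ≡ 34 (mod 37).
Since gcd(940, 37) = 1, x ≡ 34·(940)⁻¹ ≡ 22 (mod 37). Smallest non-negative: 22.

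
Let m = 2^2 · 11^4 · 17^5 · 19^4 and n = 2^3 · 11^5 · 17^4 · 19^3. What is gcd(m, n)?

min exponent per shared prime: 2^2 · 11^4 · 17^4 · 19^3 = 33549590245996

33549590245996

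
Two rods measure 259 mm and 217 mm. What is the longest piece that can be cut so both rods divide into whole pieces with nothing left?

7

259 = 7 · 37
217 = 7 · 31
Common: 7 = 7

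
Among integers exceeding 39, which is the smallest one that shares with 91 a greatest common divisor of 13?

Multiples of 13 above 39: 13·4, 13·5, … . Need the cofactor coprime to 91/13 = 7.
Checking s = 4, 5, … the first with gcd(s, 7) = 1 is s = 4, giving 52.

52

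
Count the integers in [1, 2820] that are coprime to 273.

1488

273 = 3·7·13. Inclusion–exclusion on these primes:
2820 − ⌊2820/3⌋ − ⌊2820/7⌋ − ⌊2820/13⌋ + ⌊2820/21⌋ + ⌊2820/39⌋ + ⌊2820/91⌋ − ⌊2820/273⌋ = 1488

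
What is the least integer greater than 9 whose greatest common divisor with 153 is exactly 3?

Multiples of 3 above 9: 3·4, 3·5, … . Need the cofactor coprime to 153/3 = 51.
Checking s = 4, 5, … the first with gcd(s, 51) = 1 is s = 4, giving 12.

12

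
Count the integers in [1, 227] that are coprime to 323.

203

323 = 17·19. Inclusion–exclusion on these primes:
227 − ⌊227/17⌋ − ⌊227/19⌋ + ⌊227/323⌋ = 203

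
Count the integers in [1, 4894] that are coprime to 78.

1506

78 = 2·3·13. Inclusion–exclusion on these primes:
4894 − ⌊4894/2⌋ − ⌊4894/3⌋ − ⌊4894/13⌋ + ⌊4894/6⌋ + ⌊4894/26⌋ + ⌊4894/39⌋ − ⌊4894/78⌋ = 1506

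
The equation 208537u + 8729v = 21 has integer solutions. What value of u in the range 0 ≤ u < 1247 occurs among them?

91

Euclid: 208537 = 23·8729 + 7770; 8729 = 1·7770 + 959; 7770 = 8·959 + 98; 959 = 9·98 + 77; 98 = 1·77 + 21; 77 = 3·21 + 14; 21 = 1·14 + 7; 14 = 2·7 + 0 → gcd = 7; 21 = 7·3.
Back-substitution yields 208537·(446) + 8729·(-10655) = 7, so one solution is u = 446·3 = 1338, v = -10655·3 = -31965.
Solutions in u differ by 8729/7 = 1247; the one in [0, 1247) is 1338 mod 1247 = 91.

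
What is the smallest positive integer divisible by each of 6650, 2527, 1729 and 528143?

343292950

6650 = 2 · 5² · 7 · 19; 2527 = 7 · 19²; 1729 = 7 · 13 · 19; 528143 = 7 · 11 · 19³
lcm takes max exponent of each prime: 2 · 5² · 7 · 11 · 13 · 19³ = 343292950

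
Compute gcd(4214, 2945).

4214 = 2 · 7² · 43
2945 = 5 · 19 · 31
Common: 1 = 1

1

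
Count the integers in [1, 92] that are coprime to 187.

Prime factors of 187: 11, 17. Count integers ≤ 92 divisible by none of them.
By inclusion–exclusion: 92 − ⌊92/11⌋ − ⌊92/17⌋ + ⌊92/187⌋ = 79.

79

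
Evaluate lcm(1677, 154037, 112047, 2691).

lcm(1677, 154037) = 1677·154037/gcd = 258320049/13 = 19870773
lcm(19870773, 112047) = 19870773·112047/gcd = 2226460502331/663 = 3358160637
lcm(3358160637, 2691) = 3358160637·2691/gcd = 9036810274167/39 = 231713083953

231713083953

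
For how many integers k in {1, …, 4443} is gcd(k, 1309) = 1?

3259

1309 = 7·11·17. Inclusion–exclusion on these primes:
4443 − ⌊4443/7⌋ − ⌊4443/11⌋ − ⌊4443/17⌋ + ⌊4443/77⌋ + ⌊4443/119⌋ + ⌊4443/187⌋ − ⌊4443/1309⌋ = 3259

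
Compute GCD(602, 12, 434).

gcd(602, 12): 602 = 50·12 + 2; 12 = 6·2 + 0 → 2
gcd(2, 434): 434 = 217·2 + 0 → 2

2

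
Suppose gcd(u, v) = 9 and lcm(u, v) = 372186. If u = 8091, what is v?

u·v = gcd·lcm = 9·372186 = 3349674, so v = 3349674/8091 = 414.

414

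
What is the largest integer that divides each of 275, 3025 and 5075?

gcd(275, 3025): 3025 = 11·275 + 0 → 275
gcd(275, 5075): 5075 = 18·275 + 125; 275 = 2·125 + 25; 125 = 5·25 + 0 → 25

25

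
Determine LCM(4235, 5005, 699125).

1099723625

4235 = 5 · 7 · 11²; 5005 = 5 · 7 · 11 · 13; 699125 = 5³ · 7 · 17 · 47
lcm takes max exponent of each prime: 5³ · 7 · 11² · 13 · 17 · 47 = 1099723625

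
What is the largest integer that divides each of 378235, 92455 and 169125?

378235 = 5 · 11 · 13 · 23²; 92455 = 5 · 11 · 41²; 169125 = 3 · 5³ · 11 · 41
gcd takes min exponent of each prime: 5 · 11 = 55

55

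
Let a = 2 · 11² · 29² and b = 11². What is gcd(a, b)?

min exponent per shared prime: 11² = 121

121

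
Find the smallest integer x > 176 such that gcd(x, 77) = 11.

77 = 11·7. Any x with gcd(x, 77) = 11 is a multiple of 11, say 11s, with s coprime to 7.
Need s > 176/11, so s ≥ 17. First s ≥ 17 with gcd(s, 7) = 1 is s = 17. Thus x = 11·17 = 187.

187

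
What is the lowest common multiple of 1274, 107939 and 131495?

15285241790

lcm(1274, 107939) = 1274·107939/gcd = 137514286/13 = 10578022
lcm(10578022, 131495) = 10578022·131495/gcd = 1390957002890/91 = 15285241790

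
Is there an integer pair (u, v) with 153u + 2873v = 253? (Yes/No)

By Bézout, 153u + 2873v = 253 has integer solutions iff gcd(153, 2873) | 253.
Euclid: 2873 = 18·153 + 119; 153 = 1·119 + 34; 119 = 3·34 + 17; 34 = 2·17 + 0. gcd = 17; 253 mod 17 = 15. No.

No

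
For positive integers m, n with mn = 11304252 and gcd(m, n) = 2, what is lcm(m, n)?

5652126

Since gcd(m,n)·lcm(m,n) = mn, lcm = 11304252/2 = 5652126.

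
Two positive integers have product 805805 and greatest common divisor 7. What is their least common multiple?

115115

gcd·lcm = product, so lcm = 805805/7 = 115115.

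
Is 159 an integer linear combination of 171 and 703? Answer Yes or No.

No

gcd(171, 703): 703 = 4·171 + 19; 171 = 9·19 + 0 → 19
19 does not divide 159, so a solution does not exist.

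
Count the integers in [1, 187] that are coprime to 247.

164

Prime factors of 247: 13, 19. Count integers ≤ 187 divisible by none of them.
By inclusion–exclusion: 187 − ⌊187/13⌋ − ⌊187/19⌋ + ⌊187/247⌋ = 164.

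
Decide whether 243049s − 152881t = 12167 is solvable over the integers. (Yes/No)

No

By Bézout, 243049s − 152881t = 12167 has integer solutions iff gcd(243049, 152881) | 12167.
Euclid: 243049 = 1·152881 + 90168; 152881 = 1·90168 + 62713; 90168 = 1·62713 + 27455; 62713 = 2·27455 + 7803; 27455 = 3·7803 + 4046; 7803 = 1·4046 + 3757; 4046 = 1·3757 + 289; 3757 = 13·289 + 0. gcd = 289; 12167 mod 289 = 29. No.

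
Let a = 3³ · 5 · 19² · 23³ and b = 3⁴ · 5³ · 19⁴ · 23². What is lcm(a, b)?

16054358020875

max exponent per prime: 3⁴ · 5³ · 19⁴ · 23³ = 16054358020875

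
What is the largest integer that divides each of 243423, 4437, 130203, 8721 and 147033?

243423 = 3² · 17 · 37 · 43; 4437 = 3² · 17 · 29; 130203 = 3² · 17 · 23 · 37; 8721 = 3³ · 17 · 19; 147033 = 3² · 17 · 31²
gcd takes min exponent of each prime: 3² · 17 = 153

153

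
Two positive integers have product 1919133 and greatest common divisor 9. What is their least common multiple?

213237

Since gcd(m,n)·lcm(m,n) = mn, lcm = 1919133/9 = 213237.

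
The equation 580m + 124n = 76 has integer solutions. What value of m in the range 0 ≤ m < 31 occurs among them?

Euclid: 580 = 4·124 + 84; 124 = 1·84 + 40; 84 = 2·40 + 4; 40 = 10·4 + 0 → gcd = 4; 76 = 4·19.
Back-substitution yields 580·(3) + 124·(-14) = 4, so one solution is m = 3·19 = 57, n = -14·19 = -266.
Solutions in m differ by 124/4 = 31; the one in [0, 31) is 57 mod 31 = 26.

26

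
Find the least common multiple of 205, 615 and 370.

45510

205 = 5 · 41; 615 = 3 · 5 · 41; 370 = 2 · 5 · 37
lcm takes max exponent of each prime: 2 · 3 · 5 · 37 · 41 = 45510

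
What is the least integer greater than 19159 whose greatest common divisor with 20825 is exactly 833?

19992

20825 = 833·25. Any m with gcd(m, 20825) = 833 is a multiple of 833, say 833s, with s coprime to 25.
Need s > 19159/833, so s ≥ 24. First s ≥ 24 with gcd(s, 25) = 1 is s = 24. Thus m = 833·24 = 19992.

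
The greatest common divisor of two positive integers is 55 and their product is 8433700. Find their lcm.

Since gcd(m,n)·lcm(m,n) = mn, lcm = 8433700/55 = 153340.

153340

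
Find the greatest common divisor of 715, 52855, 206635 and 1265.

gcd(715, 52855): 52855 = 73·715 + 660; 715 = 1·660 + 55; 660 = 12·55 + 0 → 55
gcd(55, 206635): 206635 = 3757·55 + 0 → 55
gcd(55, 1265): 1265 = 23·55 + 0 → 55

55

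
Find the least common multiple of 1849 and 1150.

2126350

1849 = 43²; 1150 = 2 · 5² · 23
max exponents: 2 · 5² · 23 · 43² = 2126350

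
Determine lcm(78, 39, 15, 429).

4290

lcm(78, 39) = 78·39/gcd = 3042/39 = 78
lcm(78, 15) = 78·15/gcd = 1170/3 = 390
lcm(390, 429) = 390·429/gcd = 167310/39 = 4290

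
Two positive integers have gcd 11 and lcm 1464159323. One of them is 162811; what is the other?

Using mn = gcd(m,n)·lcm(m,n) = 11·1464159323 = 16105752553, we get n = 16105752553/162811 = 98923.

98923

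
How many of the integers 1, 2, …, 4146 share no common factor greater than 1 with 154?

154 = 2·7·11. Inclusion–exclusion on these primes:
4146 − ⌊4146/2⌋ − ⌊4146/7⌋ − ⌊4146/11⌋ + ⌊4146/14⌋ + ⌊4146/22⌋ + ⌊4146/77⌋ − ⌊4146/154⌋ = 1616

1616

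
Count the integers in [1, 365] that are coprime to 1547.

272

Prime factors of 1547: 7, 13, 17. Count integers ≤ 365 divisible by none of them.
By inclusion–exclusion: 365 − ⌊365/7⌋ − ⌊365/13⌋ − ⌊365/17⌋ + ⌊365/91⌋ + ⌊365/119⌋ + ⌊365/221⌋ − ⌊365/1547⌋ = 272.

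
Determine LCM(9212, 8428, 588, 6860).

41592180

9212 = 2² · 7² · 47; 8428 = 2² · 7² · 43; 588 = 2² · 3 · 7²; 6860 = 2² · 5 · 7³
lcm takes max exponent of each prime: 2² · 3 · 5 · 7³ · 43 · 47 = 41592180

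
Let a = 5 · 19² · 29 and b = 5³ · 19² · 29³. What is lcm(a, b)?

1100553625

max exponent per prime: 5³ · 19² · 29³ = 1100553625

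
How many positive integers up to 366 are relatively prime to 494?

160

Prime factors of 494: 2, 13, 19. Count integers ≤ 366 divisible by none of them.
By inclusion–exclusion: 366 − ⌊366/2⌋ − ⌊366/13⌋ − ⌊366/19⌋ + ⌊366/26⌋ + ⌊366/38⌋ + ⌊366/247⌋ − ⌊366/494⌋ = 160.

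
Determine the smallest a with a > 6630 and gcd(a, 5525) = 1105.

7735

Multiples of 1105 above 6630: 1105·7, 1105·8, … . Need the cofactor coprime to 5525/1105 = 5.
Checking s = 7, 8, … the first with gcd(s, 5) = 1 is s = 7, giving 7735.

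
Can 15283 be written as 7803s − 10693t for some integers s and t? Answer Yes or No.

gcd(7803, 10693): 10693 = 1·7803 + 2890; 7803 = 2·2890 + 2023; 2890 = 1·2023 + 867; 2023 = 2·867 + 289; 867 = 3·289 + 0 → 289
289 does not divide 15283, so a solution does not exist.

No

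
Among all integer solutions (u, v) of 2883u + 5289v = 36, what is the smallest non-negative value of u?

Reduce mod 5289: 2883u ≡ 36 (mod 5289). With g = gcd(2883, 5289) = 3 dividing 36, divide through: 961u ≡ 12 (mod 1763).
Since gcd(961, 1763) = 1, u ≡ 12·(961)⁻¹ ≡ 233 (mod 1763). Smallest non-negative: 233.

233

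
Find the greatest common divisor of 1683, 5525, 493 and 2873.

gcd(1683, 5525): 5525 = 3·1683 + 476; 1683 = 3·476 + 255; 476 = 1·255 + 221; 255 = 1·221 + 34; 221 = 6·34 + 17; 34 = 2·17 + 0 → 17
gcd(17, 493): 493 = 29·17 + 0 → 17
gcd(17, 2873): 2873 = 169·17 + 0 → 17

17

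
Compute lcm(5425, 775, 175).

5425

5425 = 5² · 7 · 31; 775 = 5² · 31; 175 = 5² · 7
lcm takes max exponent of each prime: 5² · 7 · 31 = 5425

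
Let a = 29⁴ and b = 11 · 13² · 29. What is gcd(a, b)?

29

min exponent per shared prime: 29 = 29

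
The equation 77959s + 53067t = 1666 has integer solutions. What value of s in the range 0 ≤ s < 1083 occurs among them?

Reduce mod 53067: 77959s ≡ 1666 (mod 53067). With g = gcd(77959, 53067) = 49 dividing 1666, divide through: 1591s ≡ 34 (mod 1083).
Since gcd(1591, 1083) = 1, s ≡ 34·(1591)⁻¹ ≡ 985 (mod 1083). Smallest non-negative: 985.

985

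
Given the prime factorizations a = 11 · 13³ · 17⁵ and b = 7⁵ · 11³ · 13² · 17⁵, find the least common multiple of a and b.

69781920767551993

max exponent per prime: 7⁵ · 11³ · 13³ · 17⁵ = 69781920767551993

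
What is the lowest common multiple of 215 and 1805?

215 = 5 · 43; 1805 = 5 · 19²
max exponents: 5 · 19² · 43 = 77615

77615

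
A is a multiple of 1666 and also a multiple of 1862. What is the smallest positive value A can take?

1666 = 2 · 7² · 17; 1862 = 2 · 7² · 19
max exponents: 2 · 7² · 17 · 19 = 31654

31654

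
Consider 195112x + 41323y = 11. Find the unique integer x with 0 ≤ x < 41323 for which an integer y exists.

11201

gcd(195112, 41323) = 1 (Euclid: 195112 = 4·41323 + 29820; 41323 = 1·29820 + 11503; 29820 = 2·11503 + 6814; 11503 = 1·6814 + 4689; 6814 = 1·4689 + 2125; 4689 = 2·2125 + 439; 2125 = 4·439 + 369; 439 = 1·369 + 70; 369 = 5·70 + 19; 70 = 3·19 + 13; 19 = 1·13 + 6; 13 = 2·6 + 1; 6 = 6·1 + 0), and 1 | 11.
Extended Euclid: 195112·(-6495) + 41323·(30667) = 1. Scale by 11: x₀ = -71445.
General solution x = x₀ + 41323t; reducing mod 41323 gives x = 11201 (and y = -52887).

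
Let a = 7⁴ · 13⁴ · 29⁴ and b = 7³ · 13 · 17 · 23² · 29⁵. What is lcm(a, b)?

12649115325962519677

max exponent per prime: 7⁴ · 13⁴ · 17 · 23² · 29⁵ = 12649115325962519677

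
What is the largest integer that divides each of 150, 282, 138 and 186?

6

gcd(150, 282): 282 = 1·150 + 132; 150 = 1·132 + 18; 132 = 7·18 + 6; 18 = 3·6 + 0 → 6
gcd(6, 138): 138 = 23·6 + 0 → 6
gcd(6, 186): 186 = 31·6 + 0 → 6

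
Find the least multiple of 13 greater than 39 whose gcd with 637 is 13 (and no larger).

637 = 13·49. Any x with gcd(x, 637) = 13 is a multiple of 13, say 13s, with s coprime to 49.
Need s > 39/13, so s ≥ 4. First s ≥ 4 with gcd(s, 49) = 1 is s = 4. Thus x = 13·4 = 52.

52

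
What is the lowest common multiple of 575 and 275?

6325

gcd first: 575 = 2·275 + 25; 275 = 11·25 + 0 → gcd = 25
lcm = 575·275/gcd = 158125/25 = 6325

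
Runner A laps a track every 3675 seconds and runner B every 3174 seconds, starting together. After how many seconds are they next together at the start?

3675 = 3 · 5² · 7²; 3174 = 2 · 3 · 23²
max exponents: 2 · 3 · 5² · 7² · 23² = 3888150

3888150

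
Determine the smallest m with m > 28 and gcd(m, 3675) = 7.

56

gcd(m, 3675) = 7 forces 7 | m; write m = 7s. Then gcd(7s, 7·525) = 7·gcd(s, 525), so need gcd(s, 525) = 1.
7s > 28 gives s ≥ 5. The least s ≥ 5 coprime to 525 is 8, so m = 7·8 = 56.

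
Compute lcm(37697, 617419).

2115894913

37697 = 11 · 23 · 149; 617419 = 11 · 37² · 41
max exponents: 11 · 23 · 37² · 41 · 149 = 2115894913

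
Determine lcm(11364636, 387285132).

366779546115996

gcd first: 387285132 = 34·11364636 + 887508; 11364636 = 12·887508 + 714540; 887508 = 1·714540 + 172968; 714540 = 4·172968 + 22668; 172968 = 7·22668 + 14292; 22668 = 1·14292 + 8376; 14292 = 1·8376 + 5916; 8376 = 1·5916 + 2460; 5916 = 2·2460 + 996; 2460 = 2·996 + 468; 996 = 2·468 + 60; 468 = 7·60 + 48; 60 = 1·48 + 12; 48 = 4·12 + 0 → gcd = 12
lcm = 11364636·387285132/gcd = 4401354553391952/12 = 366779546115996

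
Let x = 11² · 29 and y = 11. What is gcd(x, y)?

min exponent per shared prime: 11 = 11

11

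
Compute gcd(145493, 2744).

145493 = 29² · 173
2744 = 2³ · 7³
Common: 1 = 1

1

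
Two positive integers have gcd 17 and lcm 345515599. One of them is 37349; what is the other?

m·n = gcd·lcm = 17·345515599 = 5873765183, so n = 5873765183/37349 = 157267.

157267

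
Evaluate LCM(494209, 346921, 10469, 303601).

lcm(494209, 346921) = 494209·346921/gcd = 171451480489/361 = 474934849
lcm(474934849, 10469) = 474934849·10469/gcd = 4972092934181/361 = 13773110621
lcm(13773110621, 303601) = 13773110621·303601/gcd = 4181530157646221/10469 = 399420208009

399420208009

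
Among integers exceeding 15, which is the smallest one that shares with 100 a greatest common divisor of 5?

100 = 5·20. Any a with gcd(a, 100) = 5 is a multiple of 5, say 5s, with s coprime to 20.
Need s > 15/5, so s ≥ 4. First s ≥ 4 with gcd(s, 20) = 1 is s = 7. Thus a = 5·7 = 35.

35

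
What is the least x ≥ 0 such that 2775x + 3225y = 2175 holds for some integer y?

31

Reduce mod 3225: 2775x ≡ 2175 (mod 3225). With g = gcd(2775, 3225) = 75 dividing 2175, divide through: 37x ≡ 29 (mod 43).
Since gcd(37, 43) = 1, x ≡ 29·(37)⁻¹ ≡ 31 (mod 43). Smallest non-negative: 31.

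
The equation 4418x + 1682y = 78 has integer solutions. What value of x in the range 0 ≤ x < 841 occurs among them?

640

gcd(4418, 1682) = 2 (Euclid: 4418 = 2·1682 + 1054; 1682 = 1·1054 + 628; 1054 = 1·628 + 426; 628 = 1·426 + 202; 426 = 2·202 + 22; 202 = 9·22 + 4; 22 = 5·4 + 2; 4 = 2·2 + 0), and 2 | 78.
Extended Euclid: 4418·(383) + 1682·(-1006) = 2. Scale by 39: x₀ = 14937.
General solution x = x₀ + 841t; reducing mod 841 gives x = 640 (and y = -1681).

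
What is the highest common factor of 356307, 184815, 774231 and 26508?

356307 = 3 · 7 · 19² · 47; 184815 = 3³ · 5 · 37²; 774231 = 3 · 17² · 19 · 47; 26508 = 2² · 3 · 47²
gcd takes min exponent of each prime: 3 = 3

3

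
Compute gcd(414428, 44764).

Euclid: 414428 = 9·44764 + 11552; 44764 = 3·11552 + 10108; 11552 = 1·10108 + 1444; 10108 = 7·1444 + 0. Last nonzero remainder: 1444.

1444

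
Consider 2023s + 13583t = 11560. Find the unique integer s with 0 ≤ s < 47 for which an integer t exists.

46

Reduce mod 13583: 2023s ≡ 11560 (mod 13583). With g = gcd(2023, 13583) = 289 dividing 11560, divide through: 7s ≡ 40 (mod 47).
Since gcd(7, 47) = 1, s ≡ 40·(7)⁻¹ ≡ 46 (mod 47). Smallest non-negative: 46.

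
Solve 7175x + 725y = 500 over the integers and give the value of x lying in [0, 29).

3

Reduce mod 725: 7175x ≡ 500 (mod 725). With g = gcd(7175, 725) = 25 dividing 500, divide through: 287x ≡ 20 (mod 29).
Since gcd(287, 29) = 1, x ≡ 20·(287)⁻¹ ≡ 3 (mod 29). Smallest non-negative: 3.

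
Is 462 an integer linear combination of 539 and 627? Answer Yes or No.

gcd(539, 627): 627 = 1·539 + 88; 539 = 6·88 + 11; 88 = 8·11 + 0 → 11
11 divides 462, so a solution exists.

Yes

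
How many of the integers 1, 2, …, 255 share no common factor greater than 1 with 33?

Prime factors of 33: 3, 11. Count integers ≤ 255 divisible by none of them.
By inclusion–exclusion: 255 − ⌊255/3⌋ − ⌊255/11⌋ + ⌊255/33⌋ = 154.

154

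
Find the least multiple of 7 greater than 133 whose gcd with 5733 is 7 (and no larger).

5733 = 7·819. Any t with gcd(t, 5733) = 7 is a multiple of 7, say 7s, with s coprime to 819.
Need s > 133/7, so s ≥ 20. First s ≥ 20 with gcd(s, 819) = 1 is s = 20. Thus t = 7·20 = 140.

140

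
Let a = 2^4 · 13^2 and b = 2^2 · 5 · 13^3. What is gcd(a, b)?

min exponent per shared prime: 2^2 · 13^2 = 676

676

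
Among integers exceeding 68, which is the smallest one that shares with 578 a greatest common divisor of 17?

Multiples of 17 above 68: 17·5, 17·6, … . Need the cofactor coprime to 578/17 = 34.
Checking s = 5, 6, … the first with gcd(s, 34) = 1 is s = 5, giving 85.

85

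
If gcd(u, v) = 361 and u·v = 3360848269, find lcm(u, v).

gcd·lcm = product, so lcm = 3360848269/361 = 9309829.

9309829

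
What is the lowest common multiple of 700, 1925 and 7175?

315700

700 = 2² · 5² · 7; 1925 = 5² · 7 · 11; 7175 = 5² · 7 · 41
lcm takes max exponent of each prime: 2² · 5² · 7 · 11 · 41 = 315700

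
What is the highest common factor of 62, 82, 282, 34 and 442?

62 = 2 · 31; 82 = 2 · 41; 282 = 2 · 3 · 47; 34 = 2 · 17; 442 = 2 · 13 · 17
gcd takes min exponent of each prime: 2 = 2

2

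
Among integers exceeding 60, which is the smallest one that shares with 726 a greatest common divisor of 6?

gcd(x, 726) = 6 forces 6 | x; write x = 6s. Then gcd(6s, 6·121) = 6·gcd(s, 121), so need gcd(s, 121) = 1.
6s > 60 gives s ≥ 11. The least s ≥ 11 coprime to 121 is 12, so x = 6·12 = 72.

72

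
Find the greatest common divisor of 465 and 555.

15

Euclid: 555 = 1·465 + 90; 465 = 5·90 + 15; 90 = 6·15 + 0. Last nonzero remainder: 15.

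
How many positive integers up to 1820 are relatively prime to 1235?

1235 = 5·13·19. Inclusion–exclusion on these primes:
1820 − ⌊1820/5⌋ − ⌊1820/13⌋ − ⌊1820/19⌋ + ⌊1820/65⌋ + ⌊1820/95⌋ + ⌊1820/247⌋ − ⌊1820/1235⌋ = 1274

1274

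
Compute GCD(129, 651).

3

Euclid: 651 = 5·129 + 6; 129 = 21·6 + 3; 6 = 2·3 + 0. Last nonzero remainder: 3.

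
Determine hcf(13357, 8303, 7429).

19

gcd(13357, 8303): 13357 = 1·8303 + 5054; 8303 = 1·5054 + 3249; 5054 = 1·3249 + 1805; 3249 = 1·1805 + 1444; 1805 = 1·1444 + 361; 1444 = 4·361 + 0 → 361
gcd(361, 7429): 7429 = 20·361 + 209; 361 = 1·209 + 152; 209 = 1·152 + 57; 152 = 2·57 + 38; 57 = 1·38 + 19; 38 = 2·19 + 0 → 19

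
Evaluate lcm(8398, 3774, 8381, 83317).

5974328802

8398 = 2 · 13 · 17 · 19; 3774 = 2 · 3 · 17 · 37; 8381 = 17² · 29; 83317 = 13² · 17 · 29
lcm takes max exponent of each prime: 2 · 3 · 13² · 17² · 19 · 29 · 37 = 5974328802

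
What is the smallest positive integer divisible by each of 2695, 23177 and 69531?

347655

2695 = 5 · 7² · 11; 23177 = 7² · 11 · 43; 69531 = 3 · 7² · 11 · 43
lcm takes max exponent of each prime: 3 · 5 · 7² · 11 · 43 = 347655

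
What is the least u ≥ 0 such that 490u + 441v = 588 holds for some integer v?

gcd(490, 441) = 49 (Euclid: 490 = 1·441 + 49; 441 = 9·49 + 0), and 49 | 588.
Extended Euclid: 490·(1) + 441·(-1) = 49. Scale by 12: u₀ = 12.
General solution u = u₀ + 9t; reducing mod 9 gives u = 3 (and v = -2).

3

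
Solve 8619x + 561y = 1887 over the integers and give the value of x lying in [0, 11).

Reduce mod 561: 8619x ≡ 1887 (mod 561). With g = gcd(8619, 561) = 51 dividing 1887, divide through: 169x ≡ 37 (mod 11).
Since gcd(169, 11) = 1, x ≡ 37·(169)⁻¹ ≡ 1 (mod 11). Smallest non-negative: 1.

1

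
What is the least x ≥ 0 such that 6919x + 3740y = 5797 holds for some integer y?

3

gcd(6919, 3740) = 187 (Euclid: 6919 = 1·3740 + 3179; 3740 = 1·3179 + 561; 3179 = 5·561 + 374; 561 = 1·374 + 187; 374 = 2·187 + 0), and 187 | 5797.
Extended Euclid: 6919·(-7) + 3740·(13) = 187. Scale by 31: x₀ = -217.
General solution x = x₀ + 20t; reducing mod 20 gives x = 3 (and y = -4).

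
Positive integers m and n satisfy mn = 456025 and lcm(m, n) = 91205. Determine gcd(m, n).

5

From gcd × lcm = mn: gcd = 456025 / 91205 = 5.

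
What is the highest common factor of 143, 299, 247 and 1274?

gcd(143, 299): 299 = 2·143 + 13; 143 = 11·13 + 0 → 13
gcd(13, 247): 247 = 19·13 + 0 → 13
gcd(13, 1274): 1274 = 98·13 + 0 → 13

13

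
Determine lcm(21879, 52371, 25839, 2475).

75520291275

21879 = 3² · 11 · 13 · 17; 52371 = 3² · 11 · 23²; 25839 = 3⁴ · 11 · 29; 2475 = 3² · 5² · 11
lcm takes max exponent of each prime: 3⁴ · 5² · 11 · 13 · 17 · 23² · 29 = 75520291275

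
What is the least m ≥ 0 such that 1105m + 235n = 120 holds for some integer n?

5

gcd(1105, 235) = 5 (Euclid: 1105 = 4·235 + 165; 235 = 1·165 + 70; 165 = 2·70 + 25; 70 = 2·25 + 20; 25 = 1·20 + 5; 20 = 4·5 + 0), and 5 | 120.
Extended Euclid: 1105·(10) + 235·(-47) = 5. Scale by 24: m₀ = 240.
General solution m = m₀ + 47t; reducing mod 47 gives m = 5 (and n = -23).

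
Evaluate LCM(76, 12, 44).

76 = 2² · 19; 12 = 2² · 3; 44 = 2² · 11
lcm takes max exponent of each prime: 2² · 3 · 11 · 19 = 2508

2508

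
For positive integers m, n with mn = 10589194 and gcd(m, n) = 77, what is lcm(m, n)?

137522

Since gcd(m,n)·lcm(m,n) = mn, lcm = 10589194/77 = 137522.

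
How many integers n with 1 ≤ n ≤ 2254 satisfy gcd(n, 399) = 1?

1220

399 = 3·7·19. Inclusion–exclusion on these primes:
2254 − ⌊2254/3⌋ − ⌊2254/7⌋ − ⌊2254/19⌋ + ⌊2254/21⌋ + ⌊2254/57⌋ + ⌊2254/133⌋ − ⌊2254/399⌋ = 1220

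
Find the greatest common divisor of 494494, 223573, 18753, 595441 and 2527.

gcd(494494, 223573): 494494 = 2·223573 + 47348; 223573 = 4·47348 + 34181; 47348 = 1·34181 + 13167; 34181 = 2·13167 + 7847; 13167 = 1·7847 + 5320; 7847 = 1·5320 + 2527; 5320 = 2·2527 + 266; 2527 = 9·266 + 133; 266 = 2·133 + 0 → 133
gcd(133, 18753): 18753 = 141·133 + 0 → 133
gcd(133, 595441): 595441 = 4477·133 + 0 → 133
gcd(133, 2527): 2527 = 19·133 + 0 → 133

133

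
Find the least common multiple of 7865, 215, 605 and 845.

4396535

7865 = 5 · 11² · 13; 215 = 5 · 43; 605 = 5 · 11²; 845 = 5 · 13²
lcm takes max exponent of each prime: 5 · 11² · 13² · 43 = 4396535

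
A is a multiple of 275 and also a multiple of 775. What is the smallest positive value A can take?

8525

275 = 5² · 11; 775 = 5² · 31
max exponents: 5² · 11 · 31 = 8525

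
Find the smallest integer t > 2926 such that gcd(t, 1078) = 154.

3080

1078 = 154·7. Any t with gcd(t, 1078) = 154 is a multiple of 154, say 154s, with s coprime to 7.
Need s > 2926/154, so s ≥ 20. First s ≥ 20 with gcd(s, 7) = 1 is s = 20. Thus t = 154·20 = 3080.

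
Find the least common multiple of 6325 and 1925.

44275

6325 = 5² · 11 · 23; 1925 = 5² · 7 · 11
max exponents: 5² · 7 · 11 · 23 = 44275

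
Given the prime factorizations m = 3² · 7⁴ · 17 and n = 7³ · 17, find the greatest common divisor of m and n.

5831

min exponent per shared prime: 7³ · 17 = 5831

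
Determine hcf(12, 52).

12 = 2² · 3
52 = 2² · 13
Common: 2² = 4

4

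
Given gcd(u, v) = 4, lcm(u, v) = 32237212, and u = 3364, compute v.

Using uv = gcd(u,v)·lcm(u,v) = 4·32237212 = 128948848, we get v = 128948848/3364 = 38332.

38332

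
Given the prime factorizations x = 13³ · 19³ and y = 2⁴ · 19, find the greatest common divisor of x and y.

19

min exponent per shared prime: 19 = 19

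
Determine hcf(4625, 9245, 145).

4625 = 5³ · 37; 9245 = 5 · 43²; 145 = 5 · 29
gcd takes min exponent of each prime: 5 = 5

5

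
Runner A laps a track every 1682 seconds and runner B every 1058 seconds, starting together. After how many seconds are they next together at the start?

1682 = 2 · 29²; 1058 = 2 · 23²
max exponents: 2 · 23² · 29² = 889778

889778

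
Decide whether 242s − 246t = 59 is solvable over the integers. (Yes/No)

No

gcd(242, 246): 246 = 1·242 + 4; 242 = 60·4 + 2; 4 = 2·2 + 0 → 2
2 does not divide 59, so a solution does not exist.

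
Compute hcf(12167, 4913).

1

Euclid: 12167 = 2·4913 + 2341; 4913 = 2·2341 + 231; 2341 = 10·231 + 31; 231 = 7·31 + 14; 31 = 2·14 + 3; 14 = 4·3 + 2; 3 = 1·2 + 1; 2 = 2·1 + 0. Last nonzero remainder: 1.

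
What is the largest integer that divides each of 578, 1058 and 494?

gcd(578, 1058): 1058 = 1·578 + 480; 578 = 1·480 + 98; 480 = 4·98 + 88; 98 = 1·88 + 10; 88 = 8·10 + 8; 10 = 1·8 + 2; 8 = 4·2 + 0 → 2
gcd(2, 494): 494 = 247·2 + 0 → 2

2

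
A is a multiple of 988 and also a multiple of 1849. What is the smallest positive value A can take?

gcd first: 1849 = 1·988 + 861; 988 = 1·861 + 127; 861 = 6·127 + 99; 127 = 1·99 + 28; 99 = 3·28 + 15; 28 = 1·15 + 13; 15 = 1·13 + 2; 13 = 6·2 + 1; 2 = 2·1 + 0 → gcd = 1
lcm = 988·1849/gcd = 1826812/1 = 1826812

1826812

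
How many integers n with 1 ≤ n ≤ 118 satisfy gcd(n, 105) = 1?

54

Prime factors of 105: 3, 5, 7. Count integers ≤ 118 divisible by none of them.
By inclusion–exclusion: 118 − ⌊118/3⌋ − ⌊118/5⌋ − ⌊118/7⌋ + ⌊118/15⌋ + ⌊118/21⌋ + ⌊118/35⌋ − ⌊118/105⌋ = 54.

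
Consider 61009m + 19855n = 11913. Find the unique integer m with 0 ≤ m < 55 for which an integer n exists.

22

Euclid: 61009 = 3·19855 + 1444; 19855 = 13·1444 + 1083; 1444 = 1·1083 + 361; 1083 = 3·361 + 0 → gcd = 361; 11913 = 361·33.
Back-substitution yields 61009·(14) + 19855·(-43) = 361, so one solution is m = 14·33 = 462, n = -43·33 = -1419.
Solutions in m differ by 19855/361 = 55; the one in [0, 55) is 462 mod 55 = 22.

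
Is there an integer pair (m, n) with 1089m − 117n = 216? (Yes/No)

Yes

By Bézout, 1089m − 117n = 216 has integer solutions iff gcd(1089, 117) | 216.
Euclid: 1089 = 9·117 + 36; 117 = 3·36 + 9; 36 = 4·9 + 0. gcd = 9; 216 mod 9 = 0. Yes.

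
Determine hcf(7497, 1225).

Euclid: 7497 = 6·1225 + 147; 1225 = 8·147 + 49; 147 = 3·49 + 0. Last nonzero remainder: 49.

49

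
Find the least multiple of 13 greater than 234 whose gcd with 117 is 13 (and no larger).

Multiples of 13 above 234: 13·19, 13·20, … . Need the cofactor coprime to 117/13 = 9.
Checking s = 19, 20, … the first with gcd(s, 9) = 1 is s = 19, giving 247.

247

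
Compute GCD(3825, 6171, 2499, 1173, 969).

51

gcd(3825, 6171): 6171 = 1·3825 + 2346; 3825 = 1·2346 + 1479; 2346 = 1·1479 + 867; 1479 = 1·867 + 612; 867 = 1·612 + 255; 612 = 2·255 + 102; 255 = 2·102 + 51; 102 = 2·51 + 0 → 51
gcd(51, 2499): 2499 = 49·51 + 0 → 51
gcd(51, 1173): 1173 = 23·51 + 0 → 51
gcd(51, 969): 969 = 19·51 + 0 → 51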